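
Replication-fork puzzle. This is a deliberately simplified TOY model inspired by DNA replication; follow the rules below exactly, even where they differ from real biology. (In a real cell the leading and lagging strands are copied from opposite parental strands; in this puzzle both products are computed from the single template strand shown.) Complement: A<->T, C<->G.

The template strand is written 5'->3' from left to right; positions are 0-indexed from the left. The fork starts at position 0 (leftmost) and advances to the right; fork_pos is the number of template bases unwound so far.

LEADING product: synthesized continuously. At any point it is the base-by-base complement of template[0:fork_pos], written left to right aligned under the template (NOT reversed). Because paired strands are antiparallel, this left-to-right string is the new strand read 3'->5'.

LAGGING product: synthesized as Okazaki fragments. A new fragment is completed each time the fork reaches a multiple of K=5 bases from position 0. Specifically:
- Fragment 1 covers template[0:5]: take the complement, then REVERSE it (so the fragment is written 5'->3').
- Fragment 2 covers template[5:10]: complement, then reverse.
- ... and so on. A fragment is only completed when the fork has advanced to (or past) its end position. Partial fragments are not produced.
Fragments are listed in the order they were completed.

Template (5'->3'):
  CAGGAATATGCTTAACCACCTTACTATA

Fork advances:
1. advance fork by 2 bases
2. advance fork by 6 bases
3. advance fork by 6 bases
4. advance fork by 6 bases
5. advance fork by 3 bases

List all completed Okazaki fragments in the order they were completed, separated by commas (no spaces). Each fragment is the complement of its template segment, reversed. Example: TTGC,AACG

Step 1: advance 2 -> fork_pos = 0 + 2 = 2. Next multiple of 5 is 5 (not reached); still 0 fragment(s).
Step 2: advance 6 -> fork_pos = 2 + 6 = 8. Reached multiple(s) of 5: 5 -> fragment 1 completed (1 total).
Step 3: advance 6 -> fork_pos = 8 + 6 = 14. Reached multiple(s) of 5: 10 -> fragment 2 completed (2 total).
Step 4: advance 6 -> fork_pos = 14 + 6 = 20. Reached multiple(s) of 5: 15, 20 -> fragments 3-4 completed (4 total).
Step 5: advance 3 -> fork_pos = 20 + 3 = 23. Next multiple of 5 is 25 (not reached); still 4 fragment(s).
Final fork_pos = 23, so 4 fragment(s) are complete. Build each: template segment -> complement -> reverse.
Fragment 1: template[0:5] = CAGGA -> complement GTCCT -> reversed TCCTG
Fragment 2: template[5:10] = ATATG -> complement TATAC -> reversed CATAT
Fragment 3: template[10:15] = CTTAA -> complement GAATT -> reversed TTAAG
Fragment 4: template[15:20] = CCACC -> complement GGTGG -> reversed GGTGG

Answer: TCCTG,CATAT,TTAAG,GGTGG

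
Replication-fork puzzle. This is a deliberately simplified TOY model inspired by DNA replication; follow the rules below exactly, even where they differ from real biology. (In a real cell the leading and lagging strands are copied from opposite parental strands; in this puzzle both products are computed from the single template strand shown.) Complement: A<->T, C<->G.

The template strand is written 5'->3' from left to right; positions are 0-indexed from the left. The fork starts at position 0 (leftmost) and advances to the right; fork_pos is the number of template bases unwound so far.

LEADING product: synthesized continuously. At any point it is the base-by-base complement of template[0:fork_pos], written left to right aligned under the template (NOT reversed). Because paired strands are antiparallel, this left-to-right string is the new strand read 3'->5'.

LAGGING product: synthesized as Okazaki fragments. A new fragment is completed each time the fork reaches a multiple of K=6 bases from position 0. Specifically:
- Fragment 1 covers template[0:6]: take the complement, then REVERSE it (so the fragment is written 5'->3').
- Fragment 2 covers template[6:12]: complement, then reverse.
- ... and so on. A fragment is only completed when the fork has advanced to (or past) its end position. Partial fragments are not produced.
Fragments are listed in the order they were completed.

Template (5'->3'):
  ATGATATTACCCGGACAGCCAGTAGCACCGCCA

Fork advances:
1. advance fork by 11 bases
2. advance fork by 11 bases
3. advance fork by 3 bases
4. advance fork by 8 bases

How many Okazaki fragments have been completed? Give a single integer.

Answer: 5

Derivation:
Step 1: advance 11 -> fork_pos = 0 + 11 = 11. Reached multiple(s) of 6: 6 -> fragment 1 completed (1 total).
Step 2: advance 11 -> fork_pos = 11 + 11 = 22. Reached multiple(s) of 6: 12, 18 -> fragments 2-3 completed (3 total).
Step 3: advance 3 -> fork_pos = 22 + 3 = 25. Reached multiple(s) of 6: 24 -> fragment 4 completed (4 total).
Step 4: advance 8 -> fork_pos = 25 + 8 = 33. Reached multiple(s) of 6: 30 -> fragment 5 completed (5 total).
Check: final fork_pos = 33; the multiples of 6 that are <= 33 are 6..30 -> 33 // 6 = 5 completed fragment(s).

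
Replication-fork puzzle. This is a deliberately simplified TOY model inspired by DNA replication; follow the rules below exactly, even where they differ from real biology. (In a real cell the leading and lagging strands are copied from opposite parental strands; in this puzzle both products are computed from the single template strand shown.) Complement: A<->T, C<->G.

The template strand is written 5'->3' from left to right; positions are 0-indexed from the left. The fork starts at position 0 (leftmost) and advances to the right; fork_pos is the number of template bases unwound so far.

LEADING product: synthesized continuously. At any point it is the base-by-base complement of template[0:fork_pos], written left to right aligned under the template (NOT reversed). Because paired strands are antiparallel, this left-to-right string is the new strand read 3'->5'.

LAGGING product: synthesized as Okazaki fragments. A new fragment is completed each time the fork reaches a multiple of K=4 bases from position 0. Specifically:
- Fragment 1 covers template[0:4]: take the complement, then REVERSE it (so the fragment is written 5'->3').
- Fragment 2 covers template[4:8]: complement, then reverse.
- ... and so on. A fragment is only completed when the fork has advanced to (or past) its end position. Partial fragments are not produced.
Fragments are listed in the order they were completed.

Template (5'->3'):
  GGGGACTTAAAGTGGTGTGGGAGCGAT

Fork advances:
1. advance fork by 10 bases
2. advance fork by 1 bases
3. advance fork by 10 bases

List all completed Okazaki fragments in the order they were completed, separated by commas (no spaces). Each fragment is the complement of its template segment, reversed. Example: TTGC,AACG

Answer: CCCC,AAGT,CTTT,ACCA,CCAC

Derivation:
Step 1: advance 10 -> fork_pos = 0 + 10 = 10. Reached multiple(s) of 4: 4, 8 -> fragments 1-2 completed (2 total).
Step 2: advance 1 -> fork_pos = 10 + 1 = 11. Next multiple of 4 is 12 (not reached); still 2 fragment(s).
Step 3: advance 10 -> fork_pos = 11 + 10 = 21. Reached multiple(s) of 4: 12, 16, 20 -> fragments 3-5 completed (5 total).
Final fork_pos = 21, so 5 fragment(s) are complete. Build each: template segment -> complement -> reverse.
Fragment 1: template[0:4] = GGGG -> complement CCCC -> reversed CCCC
Fragment 2: template[4:8] = ACTT -> complement TGAA -> reversed AAGT
Fragment 3: template[8:12] = AAAG -> complement TTTC -> reversed CTTT
Fragment 4: template[12:16] = TGGT -> complement ACCA -> reversed ACCA
Fragment 5: template[16:20] = GTGG -> complement CACC -> reversed CCAC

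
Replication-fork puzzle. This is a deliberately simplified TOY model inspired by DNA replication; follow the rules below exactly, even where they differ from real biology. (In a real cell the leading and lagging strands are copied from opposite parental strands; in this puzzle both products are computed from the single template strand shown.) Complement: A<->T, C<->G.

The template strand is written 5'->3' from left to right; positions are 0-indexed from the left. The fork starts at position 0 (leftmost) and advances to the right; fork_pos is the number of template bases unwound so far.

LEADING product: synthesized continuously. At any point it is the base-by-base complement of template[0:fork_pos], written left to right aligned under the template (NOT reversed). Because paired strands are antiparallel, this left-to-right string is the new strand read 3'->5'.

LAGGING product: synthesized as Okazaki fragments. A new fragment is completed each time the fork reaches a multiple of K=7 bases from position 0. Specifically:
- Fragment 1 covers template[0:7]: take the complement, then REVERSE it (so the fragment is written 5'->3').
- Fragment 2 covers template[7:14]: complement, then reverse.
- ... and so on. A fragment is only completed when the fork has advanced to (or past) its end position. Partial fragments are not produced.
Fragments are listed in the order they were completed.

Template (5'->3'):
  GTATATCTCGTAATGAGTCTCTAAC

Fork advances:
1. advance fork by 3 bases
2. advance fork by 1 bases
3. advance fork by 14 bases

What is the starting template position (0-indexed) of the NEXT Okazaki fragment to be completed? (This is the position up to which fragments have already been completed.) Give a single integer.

Answer: 14

Derivation:
Step 1: advance 3 -> fork_pos = 0 + 3 = 3. Next multiple of 7 is 7 (not reached); still 0 fragment(s).
Step 2: advance 1 -> fork_pos = 3 + 1 = 4. Next multiple of 7 is 7 (not reached); still 0 fragment(s).
Step 3: advance 14 -> fork_pos = 4 + 14 = 18. Reached multiple(s) of 7: 7, 14 -> fragments 1-2 completed (2 total).
2 fragment(s) completed, covering template[0:14] (2 x 7 = 14). The next fragment, fragment 3, covers template[14:21], so it starts at position 14.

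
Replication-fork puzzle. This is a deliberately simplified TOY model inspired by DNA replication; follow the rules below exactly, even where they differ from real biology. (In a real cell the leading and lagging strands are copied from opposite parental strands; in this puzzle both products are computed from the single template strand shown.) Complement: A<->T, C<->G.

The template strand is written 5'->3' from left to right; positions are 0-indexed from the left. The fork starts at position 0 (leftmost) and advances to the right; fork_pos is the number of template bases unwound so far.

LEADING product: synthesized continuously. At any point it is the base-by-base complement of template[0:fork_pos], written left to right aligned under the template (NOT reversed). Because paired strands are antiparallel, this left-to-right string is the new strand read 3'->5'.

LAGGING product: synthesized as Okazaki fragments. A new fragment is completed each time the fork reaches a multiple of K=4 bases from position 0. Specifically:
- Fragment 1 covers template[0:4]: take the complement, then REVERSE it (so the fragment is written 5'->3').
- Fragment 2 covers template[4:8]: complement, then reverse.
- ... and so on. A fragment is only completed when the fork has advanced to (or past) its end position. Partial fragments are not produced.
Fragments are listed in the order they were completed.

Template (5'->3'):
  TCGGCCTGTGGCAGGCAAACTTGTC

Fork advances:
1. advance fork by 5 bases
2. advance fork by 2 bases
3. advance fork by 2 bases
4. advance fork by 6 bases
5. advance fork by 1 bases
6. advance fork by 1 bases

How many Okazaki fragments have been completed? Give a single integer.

Step 1: advance 5 -> fork_pos = 0 + 5 = 5. Reached multiple(s) of 4: 4 -> fragment 1 completed (1 total).
Step 2: advance 2 -> fork_pos = 5 + 2 = 7. Next multiple of 4 is 8 (not reached); still 1 fragment(s).
Step 3: advance 2 -> fork_pos = 7 + 2 = 9. Reached multiple(s) of 4: 8 -> fragment 2 completed (2 total).
Step 4: advance 6 -> fork_pos = 9 + 6 = 15. Reached multiple(s) of 4: 12 -> fragment 3 completed (3 total).
Step 5: advance 1 -> fork_pos = 15 + 1 = 16. Reached multiple(s) of 4: 16 -> fragment 4 completed (4 total).
Step 6: advance 1 -> fork_pos = 16 + 1 = 17. Next multiple of 4 is 20 (not reached); still 4 fragment(s).
Check: final fork_pos = 17; the multiples of 4 that are <= 17 are 4..16 -> 17 // 4 = 4 completed fragment(s).

Answer: 4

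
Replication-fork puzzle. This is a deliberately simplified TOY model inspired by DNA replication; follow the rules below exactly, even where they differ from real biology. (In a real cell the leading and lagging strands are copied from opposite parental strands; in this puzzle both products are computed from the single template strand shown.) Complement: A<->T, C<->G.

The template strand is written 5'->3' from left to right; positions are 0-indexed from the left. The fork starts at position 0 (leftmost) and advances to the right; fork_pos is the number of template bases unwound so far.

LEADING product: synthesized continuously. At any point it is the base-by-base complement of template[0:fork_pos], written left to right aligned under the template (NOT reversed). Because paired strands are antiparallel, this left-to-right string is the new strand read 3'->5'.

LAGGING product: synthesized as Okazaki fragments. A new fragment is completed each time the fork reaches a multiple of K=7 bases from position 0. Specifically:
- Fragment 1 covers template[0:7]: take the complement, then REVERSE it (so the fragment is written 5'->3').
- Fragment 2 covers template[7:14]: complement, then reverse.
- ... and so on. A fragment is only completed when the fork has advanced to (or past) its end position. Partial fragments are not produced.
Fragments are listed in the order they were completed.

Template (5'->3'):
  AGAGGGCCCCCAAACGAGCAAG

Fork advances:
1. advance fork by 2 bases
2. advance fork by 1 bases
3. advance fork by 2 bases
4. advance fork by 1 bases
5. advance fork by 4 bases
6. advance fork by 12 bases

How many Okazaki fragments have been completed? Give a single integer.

Step 1: advance 2 -> fork_pos = 0 + 2 = 2. Next multiple of 7 is 7 (not reached); still 0 fragment(s).
Step 2: advance 1 -> fork_pos = 2 + 1 = 3. Next multiple of 7 is 7 (not reached); still 0 fragment(s).
Step 3: advance 2 -> fork_pos = 3 + 2 = 5. Next multiple of 7 is 7 (not reached); still 0 fragment(s).
Step 4: advance 1 -> fork_pos = 5 + 1 = 6. Next multiple of 7 is 7 (not reached); still 0 fragment(s).
Step 5: advance 4 -> fork_pos = 6 + 4 = 10. Reached multiple(s) of 7: 7 -> fragment 1 completed (1 total).
Step 6: advance 12 -> fork_pos = 10 + 12 = 22. Reached multiple(s) of 7: 14, 21 -> fragments 2-3 completed (3 total).
Check: final fork_pos = 22; the multiples of 7 that are <= 22 are 7..21 -> 22 // 7 = 3 completed fragment(s).

Answer: 3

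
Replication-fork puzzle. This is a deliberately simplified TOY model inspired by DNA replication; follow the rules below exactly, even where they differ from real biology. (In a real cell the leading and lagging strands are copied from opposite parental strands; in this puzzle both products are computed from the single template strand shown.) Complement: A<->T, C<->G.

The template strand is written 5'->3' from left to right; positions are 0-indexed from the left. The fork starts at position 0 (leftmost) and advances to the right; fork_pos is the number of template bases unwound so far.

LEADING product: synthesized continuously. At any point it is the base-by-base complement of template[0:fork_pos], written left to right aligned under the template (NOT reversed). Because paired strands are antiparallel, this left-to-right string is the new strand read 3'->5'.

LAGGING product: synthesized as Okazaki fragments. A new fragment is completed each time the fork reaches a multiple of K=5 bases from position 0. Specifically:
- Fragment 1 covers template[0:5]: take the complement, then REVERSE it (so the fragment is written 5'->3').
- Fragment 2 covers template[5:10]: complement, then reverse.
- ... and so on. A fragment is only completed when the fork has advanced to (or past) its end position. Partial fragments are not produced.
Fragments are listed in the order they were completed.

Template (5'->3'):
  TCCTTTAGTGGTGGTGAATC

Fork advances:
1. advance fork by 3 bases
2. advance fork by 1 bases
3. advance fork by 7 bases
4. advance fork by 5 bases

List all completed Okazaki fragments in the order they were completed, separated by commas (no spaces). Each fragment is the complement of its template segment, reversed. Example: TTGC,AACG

Answer: AAGGA,CACTA,ACCAC

Derivation:
Step 1: advance 3 -> fork_pos = 0 + 3 = 3. Next multiple of 5 is 5 (not reached); still 0 fragment(s).
Step 2: advance 1 -> fork_pos = 3 + 1 = 4. Next multiple of 5 is 5 (not reached); still 0 fragment(s).
Step 3: advance 7 -> fork_pos = 4 + 7 = 11. Reached multiple(s) of 5: 5, 10 -> fragments 1-2 completed (2 total).
Step 4: advance 5 -> fork_pos = 11 + 5 = 16. Reached multiple(s) of 5: 15 -> fragment 3 completed (3 total).
Final fork_pos = 16, so 3 fragment(s) are complete. Build each: template segment -> complement -> reverse.
Fragment 1: template[0:5] = TCCTT -> complement AGGAA -> reversed AAGGA
Fragment 2: template[5:10] = TAGTG -> complement ATCAC -> reversed CACTA
Fragment 3: template[10:15] = GTGGT -> complement CACCA -> reversed ACCAC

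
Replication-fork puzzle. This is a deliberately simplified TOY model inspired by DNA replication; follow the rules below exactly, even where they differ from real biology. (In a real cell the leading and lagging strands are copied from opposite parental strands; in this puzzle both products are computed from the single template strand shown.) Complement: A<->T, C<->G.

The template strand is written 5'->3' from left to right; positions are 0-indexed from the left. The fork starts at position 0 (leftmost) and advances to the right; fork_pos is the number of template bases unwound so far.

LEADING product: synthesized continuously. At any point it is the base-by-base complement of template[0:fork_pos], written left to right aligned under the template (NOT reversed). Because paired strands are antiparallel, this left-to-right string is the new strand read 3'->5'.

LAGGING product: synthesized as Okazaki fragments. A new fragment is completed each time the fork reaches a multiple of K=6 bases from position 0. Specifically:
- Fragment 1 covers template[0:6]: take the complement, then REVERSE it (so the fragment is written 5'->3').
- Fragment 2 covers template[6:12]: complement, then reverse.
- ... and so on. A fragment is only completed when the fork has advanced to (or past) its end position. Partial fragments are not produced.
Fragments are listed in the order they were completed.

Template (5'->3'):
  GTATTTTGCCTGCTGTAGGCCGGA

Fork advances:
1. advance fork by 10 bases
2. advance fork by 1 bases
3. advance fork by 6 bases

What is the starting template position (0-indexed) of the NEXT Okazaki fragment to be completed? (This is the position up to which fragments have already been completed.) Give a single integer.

Answer: 12

Derivation:
Step 1: advance 10 -> fork_pos = 0 + 10 = 10. Reached multiple(s) of 6: 6 -> fragment 1 completed (1 total).
Step 2: advance 1 -> fork_pos = 10 + 1 = 11. Next multiple of 6 is 12 (not reached); still 1 fragment(s).
Step 3: advance 6 -> fork_pos = 11 + 6 = 17. Reached multiple(s) of 6: 12 -> fragment 2 completed (2 total).
2 fragment(s) completed, covering template[0:12] (2 x 6 = 12). The next fragment, fragment 3, covers template[12:18], so it starts at position 12.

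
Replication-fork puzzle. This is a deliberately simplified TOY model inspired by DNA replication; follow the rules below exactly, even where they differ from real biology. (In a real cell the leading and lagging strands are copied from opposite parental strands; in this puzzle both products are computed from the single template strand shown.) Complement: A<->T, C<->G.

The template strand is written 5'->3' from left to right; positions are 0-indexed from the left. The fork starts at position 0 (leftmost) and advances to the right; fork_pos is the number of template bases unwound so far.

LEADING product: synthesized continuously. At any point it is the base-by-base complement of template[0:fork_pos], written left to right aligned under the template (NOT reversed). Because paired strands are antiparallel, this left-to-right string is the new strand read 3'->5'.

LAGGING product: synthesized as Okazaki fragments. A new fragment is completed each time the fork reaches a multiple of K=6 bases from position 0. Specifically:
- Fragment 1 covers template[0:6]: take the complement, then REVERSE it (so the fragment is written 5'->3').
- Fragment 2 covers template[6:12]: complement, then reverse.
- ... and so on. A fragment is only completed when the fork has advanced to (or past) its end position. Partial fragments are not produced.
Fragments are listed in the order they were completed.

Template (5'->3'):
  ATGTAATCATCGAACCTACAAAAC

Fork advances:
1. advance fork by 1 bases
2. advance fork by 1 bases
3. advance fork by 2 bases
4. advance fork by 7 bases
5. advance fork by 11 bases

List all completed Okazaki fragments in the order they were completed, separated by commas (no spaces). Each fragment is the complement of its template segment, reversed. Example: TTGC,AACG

Answer: TTACAT,CGATGA,TAGGTT

Derivation:
Step 1: advance 1 -> fork_pos = 0 + 1 = 1. Next multiple of 6 is 6 (not reached); still 0 fragment(s).
Step 2: advance 1 -> fork_pos = 1 + 1 = 2. Next multiple of 6 is 6 (not reached); still 0 fragment(s).
Step 3: advance 2 -> fork_pos = 2 + 2 = 4. Next multiple of 6 is 6 (not reached); still 0 fragment(s).
Step 4: advance 7 -> fork_pos = 4 + 7 = 11. Reached multiple(s) of 6: 6 -> fragment 1 completed (1 total).
Step 5: advance 11 -> fork_pos = 11 + 11 = 22. Reached multiple(s) of 6: 12, 18 -> fragments 2-3 completed (3 total).
Final fork_pos = 22, so 3 fragment(s) are complete. Build each: template segment -> complement -> reverse.
Fragment 1: template[0:6] = ATGTAA -> complement TACATT -> reversed TTACAT
Fragment 2: template[6:12] = TCATCG -> complement AGTAGC -> reversed CGATGA
Fragment 3: template[12:18] = AACCTA -> complement TTGGAT -> reversed TAGGTT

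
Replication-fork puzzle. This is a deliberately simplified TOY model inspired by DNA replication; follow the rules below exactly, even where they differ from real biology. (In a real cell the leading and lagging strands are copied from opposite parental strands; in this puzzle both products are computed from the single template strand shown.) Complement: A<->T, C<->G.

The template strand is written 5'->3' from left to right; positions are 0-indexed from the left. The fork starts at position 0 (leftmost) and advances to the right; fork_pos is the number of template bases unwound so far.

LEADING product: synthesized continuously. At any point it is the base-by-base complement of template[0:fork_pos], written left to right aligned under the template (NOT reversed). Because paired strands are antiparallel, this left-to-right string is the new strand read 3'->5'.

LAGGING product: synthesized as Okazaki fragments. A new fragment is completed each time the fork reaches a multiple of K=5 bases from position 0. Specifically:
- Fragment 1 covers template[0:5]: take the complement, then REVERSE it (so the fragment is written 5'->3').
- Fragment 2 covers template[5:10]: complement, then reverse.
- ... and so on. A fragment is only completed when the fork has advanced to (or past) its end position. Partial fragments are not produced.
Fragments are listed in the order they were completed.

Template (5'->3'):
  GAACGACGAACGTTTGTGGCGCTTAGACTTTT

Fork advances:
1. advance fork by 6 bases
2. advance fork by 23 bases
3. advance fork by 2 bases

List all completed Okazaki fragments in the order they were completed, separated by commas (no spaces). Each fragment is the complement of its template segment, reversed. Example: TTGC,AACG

Answer: CGTTC,TTCGT,AAACG,GCCAC,TAAGC,AAGTC

Derivation:
Step 1: advance 6 -> fork_pos = 0 + 6 = 6. Reached multiple(s) of 5: 5 -> fragment 1 completed (1 total).
Step 2: advance 23 -> fork_pos = 6 + 23 = 29. Reached multiple(s) of 5: 10, 15, 20, 25 -> fragments 2-5 completed (5 total).
Step 3: advance 2 -> fork_pos = 29 + 2 = 31. Reached multiple(s) of 5: 30 -> fragment 6 completed (6 total).
Final fork_pos = 31, so 6 fragment(s) are complete. Build each: template segment -> complement -> reverse.
Fragment 1: template[0:5] = GAACG -> complement CTTGC -> reversed CGTTC
Fragment 2: template[5:10] = ACGAA -> complement TGCTT -> reversed TTCGT
Fragment 3: template[10:15] = CGTTT -> complement GCAAA -> reversed AAACG
Fragment 4: template[15:20] = GTGGC -> complement CACCG -> reversed GCCAC
Fragment 5: template[20:25] = GCTTA -> complement CGAAT -> reversed TAAGC
Fragment 6: template[25:30] = GACTT -> complement CTGAA -> reversed AAGTC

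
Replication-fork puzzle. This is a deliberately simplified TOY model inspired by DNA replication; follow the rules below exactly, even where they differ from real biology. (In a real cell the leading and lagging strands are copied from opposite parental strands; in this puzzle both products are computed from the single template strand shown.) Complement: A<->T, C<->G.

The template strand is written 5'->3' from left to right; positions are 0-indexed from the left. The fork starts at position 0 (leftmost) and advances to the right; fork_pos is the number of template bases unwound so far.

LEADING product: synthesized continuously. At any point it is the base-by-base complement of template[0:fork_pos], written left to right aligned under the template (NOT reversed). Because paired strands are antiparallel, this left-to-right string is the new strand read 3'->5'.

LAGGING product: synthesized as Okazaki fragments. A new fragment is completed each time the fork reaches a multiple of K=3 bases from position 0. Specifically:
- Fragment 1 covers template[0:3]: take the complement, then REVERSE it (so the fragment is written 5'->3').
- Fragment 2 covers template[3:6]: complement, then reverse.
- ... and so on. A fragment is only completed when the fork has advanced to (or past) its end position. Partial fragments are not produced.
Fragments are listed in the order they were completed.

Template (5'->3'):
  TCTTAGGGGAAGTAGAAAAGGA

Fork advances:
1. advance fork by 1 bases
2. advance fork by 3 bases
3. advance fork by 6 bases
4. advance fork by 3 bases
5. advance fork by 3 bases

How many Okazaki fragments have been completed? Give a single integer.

Answer: 5

Derivation:
Step 1: advance 1 -> fork_pos = 0 + 1 = 1. Next multiple of 3 is 3 (not reached); still 0 fragment(s).
Step 2: advance 3 -> fork_pos = 1 + 3 = 4. Reached multiple(s) of 3: 3 -> fragment 1 completed (1 total).
Step 3: advance 6 -> fork_pos = 4 + 6 = 10. Reached multiple(s) of 3: 6, 9 -> fragments 2-3 completed (3 total).
Step 4: advance 3 -> fork_pos = 10 + 3 = 13. Reached multiple(s) of 3: 12 -> fragment 4 completed (4 total).
Step 5: advance 3 -> fork_pos = 13 + 3 = 16. Reached multiple(s) of 3: 15 -> fragment 5 completed (5 total).
Check: final fork_pos = 16; the multiples of 3 that are <= 16 are 3..15 -> 16 // 3 = 5 completed fragment(s).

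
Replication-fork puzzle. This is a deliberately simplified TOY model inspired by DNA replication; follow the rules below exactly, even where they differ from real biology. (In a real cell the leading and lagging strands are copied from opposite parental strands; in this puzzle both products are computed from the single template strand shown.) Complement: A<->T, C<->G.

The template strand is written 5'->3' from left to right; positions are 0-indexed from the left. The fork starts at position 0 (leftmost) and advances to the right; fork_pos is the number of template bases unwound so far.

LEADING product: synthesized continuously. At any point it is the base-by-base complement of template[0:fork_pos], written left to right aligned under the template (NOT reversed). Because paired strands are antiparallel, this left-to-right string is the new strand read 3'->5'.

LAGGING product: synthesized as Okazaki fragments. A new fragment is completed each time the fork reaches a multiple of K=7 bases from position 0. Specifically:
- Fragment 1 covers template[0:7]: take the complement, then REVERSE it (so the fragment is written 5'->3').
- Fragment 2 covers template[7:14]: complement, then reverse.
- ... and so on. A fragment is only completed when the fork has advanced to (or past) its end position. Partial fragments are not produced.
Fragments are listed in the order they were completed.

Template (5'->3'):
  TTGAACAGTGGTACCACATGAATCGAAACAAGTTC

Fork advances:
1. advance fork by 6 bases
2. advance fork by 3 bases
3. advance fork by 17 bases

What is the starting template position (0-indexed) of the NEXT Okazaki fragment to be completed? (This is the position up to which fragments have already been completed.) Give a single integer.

Step 1: advance 6 -> fork_pos = 0 + 6 = 6. Next multiple of 7 is 7 (not reached); still 0 fragment(s).
Step 2: advance 3 -> fork_pos = 6 + 3 = 9. Reached multiple(s) of 7: 7 -> fragment 1 completed (1 total).
Step 3: advance 17 -> fork_pos = 9 + 17 = 26. Reached multiple(s) of 7: 14, 21 -> fragments 2-3 completed (3 total).
3 fragment(s) completed, covering template[0:21] (3 x 7 = 21). The next fragment, fragment 4, covers template[21:28], so it starts at position 21.

Answer: 21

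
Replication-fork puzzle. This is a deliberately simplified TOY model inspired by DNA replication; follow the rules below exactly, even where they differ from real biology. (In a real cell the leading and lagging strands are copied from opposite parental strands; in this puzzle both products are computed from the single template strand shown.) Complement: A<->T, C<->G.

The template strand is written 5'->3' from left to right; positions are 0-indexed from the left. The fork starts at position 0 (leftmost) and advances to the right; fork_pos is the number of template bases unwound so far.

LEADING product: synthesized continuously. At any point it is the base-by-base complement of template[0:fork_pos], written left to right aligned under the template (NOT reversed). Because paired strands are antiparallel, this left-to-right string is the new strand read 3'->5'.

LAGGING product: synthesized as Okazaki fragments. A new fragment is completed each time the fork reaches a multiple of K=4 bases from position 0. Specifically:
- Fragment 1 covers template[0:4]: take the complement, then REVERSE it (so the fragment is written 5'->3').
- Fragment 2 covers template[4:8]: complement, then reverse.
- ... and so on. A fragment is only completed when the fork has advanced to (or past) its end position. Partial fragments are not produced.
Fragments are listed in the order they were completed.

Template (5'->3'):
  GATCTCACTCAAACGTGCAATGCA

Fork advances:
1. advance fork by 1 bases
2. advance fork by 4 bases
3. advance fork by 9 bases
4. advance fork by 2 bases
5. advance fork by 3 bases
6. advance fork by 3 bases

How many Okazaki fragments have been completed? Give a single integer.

Answer: 5

Derivation:
Step 1: advance 1 -> fork_pos = 0 + 1 = 1. Next multiple of 4 is 4 (not reached); still 0 fragment(s).
Step 2: advance 4 -> fork_pos = 1 + 4 = 5. Reached multiple(s) of 4: 4 -> fragment 1 completed (1 total).
Step 3: advance 9 -> fork_pos = 5 + 9 = 14. Reached multiple(s) of 4: 8, 12 -> fragments 2-3 completed (3 total).
Step 4: advance 2 -> fork_pos = 14 + 2 = 16. Reached multiple(s) of 4: 16 -> fragment 4 completed (4 total).
Step 5: advance 3 -> fork_pos = 16 + 3 = 19. Next multiple of 4 is 20 (not reached); still 4 fragment(s).
Step 6: advance 3 -> fork_pos = 19 + 3 = 22. Reached multiple(s) of 4: 20 -> fragment 5 completed (5 total).
Check: final fork_pos = 22; the multiples of 4 that are <= 22 are 4..20 -> 22 // 4 = 5 completed fragment(s).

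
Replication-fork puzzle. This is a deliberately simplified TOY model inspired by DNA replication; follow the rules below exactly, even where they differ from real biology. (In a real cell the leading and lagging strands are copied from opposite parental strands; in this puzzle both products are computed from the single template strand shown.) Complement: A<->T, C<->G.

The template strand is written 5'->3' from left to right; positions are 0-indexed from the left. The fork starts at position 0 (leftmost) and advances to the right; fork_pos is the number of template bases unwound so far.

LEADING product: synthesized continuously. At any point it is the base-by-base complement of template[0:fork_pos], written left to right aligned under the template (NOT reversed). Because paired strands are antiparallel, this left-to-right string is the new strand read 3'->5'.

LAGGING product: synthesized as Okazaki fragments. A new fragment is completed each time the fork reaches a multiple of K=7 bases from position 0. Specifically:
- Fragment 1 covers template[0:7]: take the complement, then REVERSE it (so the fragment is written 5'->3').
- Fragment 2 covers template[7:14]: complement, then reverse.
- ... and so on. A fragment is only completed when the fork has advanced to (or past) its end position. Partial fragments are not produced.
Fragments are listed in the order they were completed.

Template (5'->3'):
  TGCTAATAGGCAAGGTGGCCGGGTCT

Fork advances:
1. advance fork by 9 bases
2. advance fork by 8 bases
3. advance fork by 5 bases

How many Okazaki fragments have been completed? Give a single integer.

Step 1: advance 9 -> fork_pos = 0 + 9 = 9. Reached multiple(s) of 7: 7 -> fragment 1 completed (1 total).
Step 2: advance 8 -> fork_pos = 9 + 8 = 17. Reached multiple(s) of 7: 14 -> fragment 2 completed (2 total).
Step 3: advance 5 -> fork_pos = 17 + 5 = 22. Reached multiple(s) of 7: 21 -> fragment 3 completed (3 total).
Check: final fork_pos = 22; the multiples of 7 that are <= 22 are 7..21 -> 22 // 7 = 3 completed fragment(s).

Answer: 3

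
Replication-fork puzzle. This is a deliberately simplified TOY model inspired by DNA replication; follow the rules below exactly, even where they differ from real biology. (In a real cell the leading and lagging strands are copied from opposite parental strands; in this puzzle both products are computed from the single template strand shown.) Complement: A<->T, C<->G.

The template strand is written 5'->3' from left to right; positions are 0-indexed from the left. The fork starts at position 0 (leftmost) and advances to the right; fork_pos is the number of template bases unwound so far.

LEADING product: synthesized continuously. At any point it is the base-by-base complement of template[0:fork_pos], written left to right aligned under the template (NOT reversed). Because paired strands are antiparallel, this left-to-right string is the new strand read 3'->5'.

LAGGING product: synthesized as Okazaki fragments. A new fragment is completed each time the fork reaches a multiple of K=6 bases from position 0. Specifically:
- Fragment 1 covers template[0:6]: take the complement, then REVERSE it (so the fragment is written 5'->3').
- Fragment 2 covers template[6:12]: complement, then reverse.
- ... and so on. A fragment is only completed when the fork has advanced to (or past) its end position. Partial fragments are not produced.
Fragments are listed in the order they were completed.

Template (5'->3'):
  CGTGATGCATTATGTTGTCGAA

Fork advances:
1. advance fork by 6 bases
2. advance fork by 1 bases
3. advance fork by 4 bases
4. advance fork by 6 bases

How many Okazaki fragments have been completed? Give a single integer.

Step 1: advance 6 -> fork_pos = 0 + 6 = 6. Reached multiple(s) of 6: 6 -> fragment 1 completed (1 total).
Step 2: advance 1 -> fork_pos = 6 + 1 = 7. Next multiple of 6 is 12 (not reached); still 1 fragment(s).
Step 3: advance 4 -> fork_pos = 7 + 4 = 11. Next multiple of 6 is 12 (not reached); still 1 fragment(s).
Step 4: advance 6 -> fork_pos = 11 + 6 = 17. Reached multiple(s) of 6: 12 -> fragment 2 completed (2 total).
Check: final fork_pos = 17; the multiples of 6 that are <= 17 are 6..12 -> 17 // 6 = 2 completed fragment(s).

Answer: 2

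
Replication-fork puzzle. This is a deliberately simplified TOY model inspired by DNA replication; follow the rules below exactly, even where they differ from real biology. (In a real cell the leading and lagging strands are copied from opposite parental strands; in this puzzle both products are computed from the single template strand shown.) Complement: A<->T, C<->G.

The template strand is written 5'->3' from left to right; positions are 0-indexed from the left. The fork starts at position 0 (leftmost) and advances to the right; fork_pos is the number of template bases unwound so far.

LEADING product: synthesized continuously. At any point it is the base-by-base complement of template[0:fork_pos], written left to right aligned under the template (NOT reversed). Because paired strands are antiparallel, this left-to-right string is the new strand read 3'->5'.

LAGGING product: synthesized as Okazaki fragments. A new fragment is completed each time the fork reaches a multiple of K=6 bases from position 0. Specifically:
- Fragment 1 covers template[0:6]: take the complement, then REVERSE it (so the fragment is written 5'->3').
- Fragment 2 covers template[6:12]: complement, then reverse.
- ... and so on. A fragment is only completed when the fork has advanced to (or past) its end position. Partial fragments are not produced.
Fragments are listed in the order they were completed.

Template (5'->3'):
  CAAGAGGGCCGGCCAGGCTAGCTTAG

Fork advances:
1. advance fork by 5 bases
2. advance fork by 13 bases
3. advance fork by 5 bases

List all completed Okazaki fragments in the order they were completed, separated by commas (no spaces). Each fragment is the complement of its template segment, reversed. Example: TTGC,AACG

Step 1: advance 5 -> fork_pos = 0 + 5 = 5. Next multiple of 6 is 6 (not reached); still 0 fragment(s).
Step 2: advance 13 -> fork_pos = 5 + 13 = 18. Reached multiple(s) of 6: 6, 12, 18 -> fragments 1-3 completed (3 total).
Step 3: advance 5 -> fork_pos = 18 + 5 = 23. Next multiple of 6 is 24 (not reached); still 3 fragment(s).
Final fork_pos = 23, so 3 fragment(s) are complete. Build each: template segment -> complement -> reverse.
Fragment 1: template[0:6] = CAAGAG -> complement GTTCTC -> reversed CTCTTG
Fragment 2: template[6:12] = GGCCGG -> complement CCGGCC -> reversed CCGGCC
Fragment 3: template[12:18] = CCAGGC -> complement GGTCCG -> reversed GCCTGG

Answer: CTCTTG,CCGGCC,GCCTGG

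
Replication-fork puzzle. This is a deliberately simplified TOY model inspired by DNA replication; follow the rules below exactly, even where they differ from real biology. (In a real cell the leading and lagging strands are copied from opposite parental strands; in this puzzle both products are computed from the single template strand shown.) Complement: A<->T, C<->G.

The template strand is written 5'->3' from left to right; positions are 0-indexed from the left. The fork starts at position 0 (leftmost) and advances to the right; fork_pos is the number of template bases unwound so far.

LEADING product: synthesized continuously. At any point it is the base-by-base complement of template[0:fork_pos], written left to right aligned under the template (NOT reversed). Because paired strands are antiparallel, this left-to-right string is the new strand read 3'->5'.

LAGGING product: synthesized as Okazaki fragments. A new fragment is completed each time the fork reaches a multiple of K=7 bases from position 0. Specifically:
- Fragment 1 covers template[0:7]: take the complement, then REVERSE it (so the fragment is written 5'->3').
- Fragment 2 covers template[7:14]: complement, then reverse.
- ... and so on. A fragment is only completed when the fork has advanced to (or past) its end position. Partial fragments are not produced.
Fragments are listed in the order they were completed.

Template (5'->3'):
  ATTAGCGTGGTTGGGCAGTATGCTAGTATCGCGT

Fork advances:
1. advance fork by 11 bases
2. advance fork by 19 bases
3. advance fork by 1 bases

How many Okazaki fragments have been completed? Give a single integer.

Answer: 4

Derivation:
Step 1: advance 11 -> fork_pos = 0 + 11 = 11. Reached multiple(s) of 7: 7 -> fragment 1 completed (1 total).
Step 2: advance 19 -> fork_pos = 11 + 19 = 30. Reached multiple(s) of 7: 14, 21, 28 -> fragments 2-4 completed (4 total).
Step 3: advance 1 -> fork_pos = 30 + 1 = 31. Next multiple of 7 is 35 (not reached); still 4 fragment(s).
Check: final fork_pos = 31; the multiples of 7 that are <= 31 are 7..28 -> 31 // 7 = 4 completed fragment(s).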